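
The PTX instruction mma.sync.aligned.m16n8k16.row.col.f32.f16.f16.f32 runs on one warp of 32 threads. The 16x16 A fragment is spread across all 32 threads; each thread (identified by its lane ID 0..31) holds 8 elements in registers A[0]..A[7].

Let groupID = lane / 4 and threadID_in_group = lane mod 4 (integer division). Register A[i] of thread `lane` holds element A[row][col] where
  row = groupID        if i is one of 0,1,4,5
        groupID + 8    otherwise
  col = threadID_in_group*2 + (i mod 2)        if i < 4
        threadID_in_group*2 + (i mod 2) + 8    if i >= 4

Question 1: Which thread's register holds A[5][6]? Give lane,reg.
r=5⇒gr=5,Rb=0  c=6⇒Cb=0,th=3,odd=0
L=5*4+3=23  i=0*4+0*2+0=0

23,0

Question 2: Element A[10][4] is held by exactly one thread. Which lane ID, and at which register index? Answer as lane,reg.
r=10→G=2,rhi=1  c=4→chi=0,T=2,p=0
L=2*4+2=10  i=0*4+1*2+0=2

10,2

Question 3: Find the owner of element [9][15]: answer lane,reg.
7,7

r:9=>grp=1,rB=1  c:15=>cB=1,tig=3,lo=1
L=1*4+3=7  i=1*4+1*2+1=7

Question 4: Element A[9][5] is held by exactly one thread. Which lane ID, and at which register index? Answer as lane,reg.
6,3

r=9->g=1,rb=1  c=5->cb=0,t=2,b0=1
L=1*4+2=6  i=0*4+1*2+1=3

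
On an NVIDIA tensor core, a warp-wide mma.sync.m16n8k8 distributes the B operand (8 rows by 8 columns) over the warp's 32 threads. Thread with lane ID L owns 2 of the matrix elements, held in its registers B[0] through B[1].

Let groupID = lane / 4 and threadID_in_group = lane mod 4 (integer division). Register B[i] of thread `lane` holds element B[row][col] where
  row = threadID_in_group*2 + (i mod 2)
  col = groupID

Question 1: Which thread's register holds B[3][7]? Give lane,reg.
c: 7->gid=7  r: 3->tid=1,i&1=1
L=7*4+1=29  i=1=1

29,1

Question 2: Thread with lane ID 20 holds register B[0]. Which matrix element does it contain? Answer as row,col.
L=20=>grp=20>>2=5, tig=20&3=0
[0]=>row 0·2+0=0  col grp=5

0,5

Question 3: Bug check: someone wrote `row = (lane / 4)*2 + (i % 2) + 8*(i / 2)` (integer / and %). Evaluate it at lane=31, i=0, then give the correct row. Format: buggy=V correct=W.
`(lane / 4)*2 + (i % 2) + 8*(i / 2)`[31,0]->14
31: gid=7,tid=3
[0] (3*2+0,7) = (6,7)
row: 14 vs 6

buggy=14 correct=6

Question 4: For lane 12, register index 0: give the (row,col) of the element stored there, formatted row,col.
12: g=3,t=0
[0] (0*2+0,3) = (0,3)

0,3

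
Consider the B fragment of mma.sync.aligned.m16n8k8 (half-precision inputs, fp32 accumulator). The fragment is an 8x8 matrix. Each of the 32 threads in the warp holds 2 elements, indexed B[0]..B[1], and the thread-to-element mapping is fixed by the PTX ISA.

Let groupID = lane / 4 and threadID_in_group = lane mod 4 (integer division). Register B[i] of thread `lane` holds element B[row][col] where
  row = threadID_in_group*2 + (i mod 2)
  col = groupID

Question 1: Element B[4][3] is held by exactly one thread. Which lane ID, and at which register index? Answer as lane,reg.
14,0

c: 3->gid=3  r: 4->tid=2,i&1=0
L=3*4+2=14  i=0=0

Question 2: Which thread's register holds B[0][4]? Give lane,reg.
16,0

c=4->g=4  r=0->t=0,b0=0
L=4*4+0=16  i=0=0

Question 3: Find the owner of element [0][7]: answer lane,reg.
c:7=>grp=7  r:0=>tig=0,lo=0
L=7*4+0=28  i=0=0

28,0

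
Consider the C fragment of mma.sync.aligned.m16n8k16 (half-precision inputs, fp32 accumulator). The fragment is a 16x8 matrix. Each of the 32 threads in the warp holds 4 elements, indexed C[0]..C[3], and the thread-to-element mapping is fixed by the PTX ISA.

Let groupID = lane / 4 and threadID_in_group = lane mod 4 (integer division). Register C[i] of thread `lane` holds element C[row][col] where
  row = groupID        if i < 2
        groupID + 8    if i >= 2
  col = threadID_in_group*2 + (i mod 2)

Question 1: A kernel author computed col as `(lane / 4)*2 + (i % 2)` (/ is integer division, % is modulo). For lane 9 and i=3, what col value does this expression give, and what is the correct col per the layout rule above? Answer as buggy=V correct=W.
buggy=5 correct=3

`(lane / 4)*2 + (i % 2)`[9,3]->5
9: gid=2,tid=1
[3] (2+8,1*2+1) = (10,3)
col: 5 vs 3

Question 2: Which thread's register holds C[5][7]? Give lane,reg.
r=5->g=5,rb=0  c=7->t=3,b0=1
L=5*4+3=23  i=0*2+1=1

23,1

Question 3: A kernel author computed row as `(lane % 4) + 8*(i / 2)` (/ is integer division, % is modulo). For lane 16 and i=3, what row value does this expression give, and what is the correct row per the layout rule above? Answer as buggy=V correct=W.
buggy=8 correct=12

`(lane % 4) + 8*(i / 2)`[16,3]->8
L=16->gid=16>>2=4, tid=16&3=0
[3]->row 4+8=12  col 0·2+1=1
row: 8 vs 12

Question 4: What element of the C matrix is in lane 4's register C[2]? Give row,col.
9,0

lane 4→4/4=1, 4 mod 4=0
i=2  r:1+8→9  c:2·0+0→0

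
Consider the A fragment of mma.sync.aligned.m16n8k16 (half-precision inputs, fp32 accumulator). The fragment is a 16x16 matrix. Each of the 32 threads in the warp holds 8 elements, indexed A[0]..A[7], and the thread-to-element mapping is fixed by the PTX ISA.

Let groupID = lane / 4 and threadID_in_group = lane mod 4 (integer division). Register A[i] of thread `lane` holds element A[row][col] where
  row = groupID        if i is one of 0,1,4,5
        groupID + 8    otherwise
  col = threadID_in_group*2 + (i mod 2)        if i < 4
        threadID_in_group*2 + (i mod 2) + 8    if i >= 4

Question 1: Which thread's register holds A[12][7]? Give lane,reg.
19,3

r=12⇒gr=4,Rb=1  c=7⇒Cb=0,th=3,odd=1
L=4*4+3=19  i=0*4+1*2+1=3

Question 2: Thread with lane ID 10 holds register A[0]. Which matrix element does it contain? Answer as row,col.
2,4

L=10→G=10>>2=2, T=10&3=2
[0]→row 2+0=2  col 2·2+0+0=4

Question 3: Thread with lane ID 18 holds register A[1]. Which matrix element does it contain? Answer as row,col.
4,5

18: G=4,T=2
[1] (4+0,2*2+1+0) = (4,5)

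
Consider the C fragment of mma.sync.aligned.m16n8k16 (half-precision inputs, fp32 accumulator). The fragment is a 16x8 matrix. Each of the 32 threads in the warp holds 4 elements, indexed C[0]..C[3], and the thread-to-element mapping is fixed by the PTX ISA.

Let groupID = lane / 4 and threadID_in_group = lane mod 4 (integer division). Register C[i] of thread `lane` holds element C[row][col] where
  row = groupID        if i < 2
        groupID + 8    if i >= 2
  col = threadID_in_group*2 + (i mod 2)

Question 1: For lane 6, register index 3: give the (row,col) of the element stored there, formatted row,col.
9,5

6: gid=1,tid=2
[3] (1+8,2*2+1) = (9,5)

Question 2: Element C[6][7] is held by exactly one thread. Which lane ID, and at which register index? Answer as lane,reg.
27,1

r=6→G=6,rhi=0  c=7→T=3,p=1
L=6*4+3=27  i=0*2+1=1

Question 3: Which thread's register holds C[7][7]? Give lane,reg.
31,1

r: 7->gid=7,r8=0  c: 7->tid=3,i&1=1
L=7*4+3=31  i=0*2+1=1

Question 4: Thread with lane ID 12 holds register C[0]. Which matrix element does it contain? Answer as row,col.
12: gid=3,tid=0
[0] (3+0,0*2+0) = (3,0)

3,0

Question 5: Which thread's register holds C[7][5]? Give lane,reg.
30,1

r:7=>grp=7,rB=0  c:5=>tig=2,lo=1
L=7*4+2=30  i=0*2+1=1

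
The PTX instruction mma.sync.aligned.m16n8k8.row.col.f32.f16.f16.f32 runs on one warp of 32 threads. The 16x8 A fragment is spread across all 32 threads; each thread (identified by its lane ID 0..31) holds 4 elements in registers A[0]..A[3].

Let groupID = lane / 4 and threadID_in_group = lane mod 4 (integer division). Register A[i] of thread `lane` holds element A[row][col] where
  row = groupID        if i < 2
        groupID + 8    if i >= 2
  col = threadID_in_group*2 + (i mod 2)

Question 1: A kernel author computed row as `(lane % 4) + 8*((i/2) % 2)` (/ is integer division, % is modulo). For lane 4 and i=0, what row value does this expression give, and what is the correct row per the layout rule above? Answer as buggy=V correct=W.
buggy=0 correct=1

`(lane % 4) + 8*((i/2) % 2)`[4,0]->0
lane 4: g=1 (4/4), t=0 (4%4)
i=0: r=1+0=1, c=0*2+0=0
row: 0 vs 1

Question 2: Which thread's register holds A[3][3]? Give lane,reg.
13,1

r: 3->gid=3,r8=0  c: 3->tid=1,i&1=1
L=3*4+1=13  i=0*2+1=1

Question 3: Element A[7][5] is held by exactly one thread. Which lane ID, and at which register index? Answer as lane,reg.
r=7->g=7,rb=0  c=5->t=2,b0=1
L=7*4+2=30  i=0*2+1=1

30,1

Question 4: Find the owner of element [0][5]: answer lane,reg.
2,1

r=0->g=0,rb=0  c=5->t=2,b0=1
L=0*4+2=2  i=0*2+1=1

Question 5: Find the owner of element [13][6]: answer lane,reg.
23,2

r=13->g=5,rb=1  c=6->t=3,b0=0
L=5*4+3=23  i=1*2+0=2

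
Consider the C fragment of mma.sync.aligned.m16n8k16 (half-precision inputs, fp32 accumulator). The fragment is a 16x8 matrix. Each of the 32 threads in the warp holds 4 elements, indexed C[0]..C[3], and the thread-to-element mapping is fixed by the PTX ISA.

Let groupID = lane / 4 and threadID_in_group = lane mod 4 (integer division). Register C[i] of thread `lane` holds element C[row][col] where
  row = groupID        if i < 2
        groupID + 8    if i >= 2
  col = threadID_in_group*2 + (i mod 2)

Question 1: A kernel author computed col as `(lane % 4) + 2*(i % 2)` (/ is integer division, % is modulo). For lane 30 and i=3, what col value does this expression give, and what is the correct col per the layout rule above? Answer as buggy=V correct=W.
buggy=4 correct=5

`(lane % 4) + 2*(i % 2)`[30,3]->4
30: gid=7,tid=2
[3] (7+8,2*2+1) = (15,5)
col: 4 vs 5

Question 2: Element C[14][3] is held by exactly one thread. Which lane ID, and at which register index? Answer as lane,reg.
r=14→G=6,rhi=1  c=3→T=1,p=1
L=6*4+1=25  i=1*2+1=3

25,3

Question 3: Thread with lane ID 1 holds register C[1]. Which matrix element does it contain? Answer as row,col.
L=1->gid=1>>2=0, tid=1&3=1
[1]->row 0+0=0  col 1·2+1=3

0,3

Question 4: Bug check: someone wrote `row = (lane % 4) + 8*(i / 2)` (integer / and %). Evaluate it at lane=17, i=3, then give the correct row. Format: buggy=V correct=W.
`(lane % 4) + 8*(i / 2)`[17,3]->9
17: g=4,t=1
[3] (4+8,1*2+1) = (12,3)
row: 9 vs 12

buggy=9 correct=12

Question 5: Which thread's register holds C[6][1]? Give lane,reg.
r=6→G=6,rhi=0  c=1→T=0,p=1
L=6*4+0=24  i=0*2+1=1

24,1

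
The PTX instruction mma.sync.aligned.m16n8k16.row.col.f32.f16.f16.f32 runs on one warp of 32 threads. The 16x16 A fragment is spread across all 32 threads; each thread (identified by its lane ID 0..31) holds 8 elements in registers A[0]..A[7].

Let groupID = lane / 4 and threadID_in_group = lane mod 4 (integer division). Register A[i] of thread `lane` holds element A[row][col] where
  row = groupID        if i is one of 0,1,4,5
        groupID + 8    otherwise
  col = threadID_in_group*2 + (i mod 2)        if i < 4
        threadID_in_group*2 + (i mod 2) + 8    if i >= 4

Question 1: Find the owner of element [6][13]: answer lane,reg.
26,5

r=6->g=6,rb=0  c=13->cb=1,t=2,b0=1
L=6*4+2=26  i=1*4+0*2+1=5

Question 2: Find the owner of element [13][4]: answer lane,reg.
22,2

r=13→G=5,rhi=1  c=4→chi=0,T=2,p=0
L=5*4+2=22  i=0*4+1*2+0=2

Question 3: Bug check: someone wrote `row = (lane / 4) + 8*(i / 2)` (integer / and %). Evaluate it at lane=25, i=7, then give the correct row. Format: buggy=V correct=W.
buggy=30 correct=14

`(lane / 4) + 8*(i / 2)`[25,7]→30
lane 25: G=6 (25/4), T=1 (25%4)
i=7: r=6+8=14, c=1*2+1+8=11
row: 30 vs 14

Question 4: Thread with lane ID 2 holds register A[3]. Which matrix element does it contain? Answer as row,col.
L=2->gid=2>>2=0, tid=2&3=2
[3]->row 0+8=8  col 2·2+1+0=5

8,5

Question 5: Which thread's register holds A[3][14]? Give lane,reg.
r=3->g=3,rb=0  c=14->cb=1,t=3,b0=0
L=3*4+3=15  i=1*4+0*2+0=4

15,4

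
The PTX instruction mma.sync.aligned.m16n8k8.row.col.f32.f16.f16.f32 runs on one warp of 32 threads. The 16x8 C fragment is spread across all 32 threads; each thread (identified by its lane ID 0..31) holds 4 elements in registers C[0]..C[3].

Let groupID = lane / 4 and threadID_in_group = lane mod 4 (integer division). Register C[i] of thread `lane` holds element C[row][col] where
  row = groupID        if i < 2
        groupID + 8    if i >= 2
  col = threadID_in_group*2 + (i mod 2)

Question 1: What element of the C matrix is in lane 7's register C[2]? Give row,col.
lane 7->7/4=1, 7 mod 4=3
i=2  r:1+8->9  c:2·3+0->6

9,6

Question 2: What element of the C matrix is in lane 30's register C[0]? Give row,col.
7,4

L=30→G=30>>2=7, T=30&3=2
[0]→row 7+0=7  col 2·2+0=4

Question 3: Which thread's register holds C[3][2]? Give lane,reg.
13,0

r:3=>grp=3,rB=0  c:2=>tig=1,lo=0
L=3*4+1=13  i=0*2+0=0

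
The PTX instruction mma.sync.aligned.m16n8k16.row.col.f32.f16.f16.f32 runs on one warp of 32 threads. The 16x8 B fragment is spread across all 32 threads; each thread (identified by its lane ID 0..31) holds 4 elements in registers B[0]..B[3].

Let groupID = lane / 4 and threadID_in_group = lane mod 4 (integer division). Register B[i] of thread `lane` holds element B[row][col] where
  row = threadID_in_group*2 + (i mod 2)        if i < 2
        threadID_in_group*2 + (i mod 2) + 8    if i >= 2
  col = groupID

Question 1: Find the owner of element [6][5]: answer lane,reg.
23,0

c=5->g=5  r=6->rb=0,t=3,b0=0
L=5*4+3=23  i=0*2+0=0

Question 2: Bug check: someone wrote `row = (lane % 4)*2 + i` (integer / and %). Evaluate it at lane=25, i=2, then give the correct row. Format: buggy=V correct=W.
buggy=4 correct=10

`(lane % 4)*2 + i`[25,2]->4
25: g=6,t=1
[2] (1*2+0+8,6) = (10,6)
row: 4 vs 10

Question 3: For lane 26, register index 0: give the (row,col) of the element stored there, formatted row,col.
lane 26=>26/4=6, 26 mod 4=2
i=0  r:2·2+0+0=>4  c:6

4,6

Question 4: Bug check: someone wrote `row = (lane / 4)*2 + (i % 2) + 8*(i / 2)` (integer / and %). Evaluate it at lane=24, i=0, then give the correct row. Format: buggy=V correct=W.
buggy=12 correct=0

`(lane / 4)*2 + (i % 2) + 8*(i / 2)`[24,0]->12
24: g=6,t=0
[0] (0*2+0+0,6) = (0,6)
row: 12 vs 0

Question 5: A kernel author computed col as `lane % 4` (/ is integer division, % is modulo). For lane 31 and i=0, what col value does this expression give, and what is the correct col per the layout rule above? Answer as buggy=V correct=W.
`lane % 4`[31,0]=>3
L=31=>grp=31>>2=7, tig=31&3=3
[0]=>row 3·2+0+0=6  col grp=7
col: 3 vs 7

buggy=3 correct=7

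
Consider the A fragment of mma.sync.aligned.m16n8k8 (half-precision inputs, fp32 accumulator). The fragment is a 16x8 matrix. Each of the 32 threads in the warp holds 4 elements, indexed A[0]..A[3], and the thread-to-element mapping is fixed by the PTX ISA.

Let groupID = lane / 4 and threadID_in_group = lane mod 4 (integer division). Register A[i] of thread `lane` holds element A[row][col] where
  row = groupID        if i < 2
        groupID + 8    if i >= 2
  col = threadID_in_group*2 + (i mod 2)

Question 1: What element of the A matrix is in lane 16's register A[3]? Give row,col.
16: gid=4,tid=0
[3] (4+8,0*2+1) = (12,1)

12,1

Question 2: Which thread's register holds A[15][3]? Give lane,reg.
29,3

r=15->g=7,rb=1  c=3->t=1,b0=1
L=7*4+1=29  i=1*2+1=3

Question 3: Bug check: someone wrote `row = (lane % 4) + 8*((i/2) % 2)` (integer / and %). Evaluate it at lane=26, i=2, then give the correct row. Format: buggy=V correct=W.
buggy=10 correct=14

`(lane % 4) + 8*((i/2) % 2)`[26,2]=>10
lane 26: grp=6 (26/4), tig=2 (26%4)
i=2: r=6+8=14, c=2*2+0=4
row: 10 vs 14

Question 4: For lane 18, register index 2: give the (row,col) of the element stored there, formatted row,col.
lane 18->18/4=4, 18 mod 4=2
i=2  r:4+8->12  c:2·2+0->4

12,4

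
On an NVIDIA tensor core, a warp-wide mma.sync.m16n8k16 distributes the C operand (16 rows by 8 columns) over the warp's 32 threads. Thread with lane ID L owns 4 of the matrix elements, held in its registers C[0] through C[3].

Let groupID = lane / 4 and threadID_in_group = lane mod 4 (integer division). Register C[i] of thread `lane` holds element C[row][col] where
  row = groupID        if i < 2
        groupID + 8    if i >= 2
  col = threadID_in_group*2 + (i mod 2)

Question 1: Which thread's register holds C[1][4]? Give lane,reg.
6,0

r=1⇒gr=1,Rb=0  c=4⇒th=2,odd=0
L=1*4+2=6  i=0*2+0=0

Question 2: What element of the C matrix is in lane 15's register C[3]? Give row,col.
15: g=3,t=3
[3] (3+8,3*2+1) = (11,7)

11,7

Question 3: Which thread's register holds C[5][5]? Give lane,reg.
r:5=>grp=5,rB=0  c:5=>tig=2,lo=1
L=5*4+2=22  i=0*2+1=1

22,1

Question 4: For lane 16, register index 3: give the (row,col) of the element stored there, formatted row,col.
lane 16: gid=4 (16/4), tid=0 (16%4)
i=3: r=4+8=12, c=0*2+1=1

12,1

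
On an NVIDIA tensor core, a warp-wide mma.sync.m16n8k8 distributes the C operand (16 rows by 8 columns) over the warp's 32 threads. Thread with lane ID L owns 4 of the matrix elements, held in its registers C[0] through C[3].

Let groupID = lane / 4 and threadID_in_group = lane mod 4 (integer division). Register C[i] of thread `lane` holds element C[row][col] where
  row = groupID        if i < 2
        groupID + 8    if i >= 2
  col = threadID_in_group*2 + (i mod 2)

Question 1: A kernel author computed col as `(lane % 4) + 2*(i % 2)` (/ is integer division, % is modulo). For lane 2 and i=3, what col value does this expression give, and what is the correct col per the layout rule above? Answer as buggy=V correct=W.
`(lane % 4) + 2*(i % 2)`[2,3]->4
lane 2->2/4=0, 2 mod 4=2
i=3  r:0+8->8  c:2·2+1->5
col: 4 vs 5

buggy=4 correct=5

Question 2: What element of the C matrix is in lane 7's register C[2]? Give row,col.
lane 7: gr=1 (7/4), th=3 (7%4)
i=2: r=1+8=9, c=3*2+0=6

9,6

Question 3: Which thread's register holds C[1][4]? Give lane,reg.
6,0

r=1⇒gr=1,Rb=0  c=4⇒th=2,odd=0
L=1*4+2=6  i=0*2+0=0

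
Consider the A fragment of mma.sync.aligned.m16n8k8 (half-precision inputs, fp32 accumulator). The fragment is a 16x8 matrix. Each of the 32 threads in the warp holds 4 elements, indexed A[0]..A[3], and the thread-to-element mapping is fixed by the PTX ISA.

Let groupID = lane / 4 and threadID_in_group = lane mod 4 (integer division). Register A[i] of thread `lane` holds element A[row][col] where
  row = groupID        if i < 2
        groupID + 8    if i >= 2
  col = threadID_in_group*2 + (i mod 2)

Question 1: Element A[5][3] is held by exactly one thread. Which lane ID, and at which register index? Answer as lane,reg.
21,1

r=5→G=5,rhi=0  c=3→T=1,p=1
L=5*4+1=21  i=0*2+1=1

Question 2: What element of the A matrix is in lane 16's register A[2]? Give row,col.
16: gid=4,tid=0
[2] (4+8,0*2+0) = (12,0)

12,0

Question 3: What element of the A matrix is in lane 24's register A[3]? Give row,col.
14,1

lane 24: grp=6 (24/4), tig=0 (24%4)
i=3: r=6+8=14, c=0*2+1=1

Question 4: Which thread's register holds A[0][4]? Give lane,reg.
r=0⇒gr=0,Rb=0  c=4⇒th=2,odd=0
L=0*4+2=2  i=0*2+0=0

2,0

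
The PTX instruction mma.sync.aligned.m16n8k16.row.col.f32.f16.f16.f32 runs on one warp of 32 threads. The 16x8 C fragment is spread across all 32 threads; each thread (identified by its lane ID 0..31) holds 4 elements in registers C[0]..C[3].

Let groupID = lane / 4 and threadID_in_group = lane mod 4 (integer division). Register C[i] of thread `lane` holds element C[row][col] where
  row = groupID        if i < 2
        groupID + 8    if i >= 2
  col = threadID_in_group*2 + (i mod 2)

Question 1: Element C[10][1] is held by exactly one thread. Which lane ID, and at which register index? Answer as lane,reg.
r: 10->gid=2,r8=1  c: 1->tid=0,i&1=1
L=2*4+0=8  i=1*2+1=3

8,3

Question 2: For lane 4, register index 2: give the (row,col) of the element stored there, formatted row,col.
9,0

L=4=>grp=4>>2=1, tig=4&3=0
[2]=>row 1+8=9  col 0·2+0=0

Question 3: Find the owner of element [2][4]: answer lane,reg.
10,0

r=2->g=2,rb=0  c=4->t=2,b0=0
L=2*4+2=10  i=0*2+0=0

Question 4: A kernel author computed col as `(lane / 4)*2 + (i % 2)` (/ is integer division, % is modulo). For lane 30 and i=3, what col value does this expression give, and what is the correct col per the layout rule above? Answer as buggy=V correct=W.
buggy=15 correct=5

`(lane / 4)*2 + (i % 2)`[30,3]->15
lane 30: gid=7 (30/4), tid=2 (30%4)
i=3: r=7+8=15, c=2*2+1=5
col: 15 vs 5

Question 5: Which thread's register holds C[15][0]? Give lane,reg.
28,2

r=15⇒gr=7,Rb=1  c=0⇒th=0,odd=0
L=7*4+0=28  i=1*2+0=2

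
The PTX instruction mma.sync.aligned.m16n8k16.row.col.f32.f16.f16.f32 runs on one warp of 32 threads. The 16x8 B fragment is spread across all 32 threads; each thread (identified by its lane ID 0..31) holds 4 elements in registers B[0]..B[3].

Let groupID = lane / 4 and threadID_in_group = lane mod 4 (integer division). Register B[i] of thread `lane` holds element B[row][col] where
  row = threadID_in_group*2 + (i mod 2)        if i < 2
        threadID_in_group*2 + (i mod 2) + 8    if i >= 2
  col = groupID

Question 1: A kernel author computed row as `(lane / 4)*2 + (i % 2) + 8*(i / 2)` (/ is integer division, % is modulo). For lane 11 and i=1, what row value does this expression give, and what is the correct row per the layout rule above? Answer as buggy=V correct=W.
buggy=5 correct=7

`(lane / 4)*2 + (i % 2) + 8*(i / 2)`[11,1]->5
lane 11: gid=2 (11/4), tid=3 (11%4)
i=1: r=3*2+1+0=7, c=gid=2
row: 5 vs 7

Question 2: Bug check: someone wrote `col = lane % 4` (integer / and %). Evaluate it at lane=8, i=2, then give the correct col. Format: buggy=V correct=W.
buggy=0 correct=2

`lane % 4`[8,2]=>0
8: grp=2,tig=0
[2] (0*2+0+8,2) = (8,2)
col: 0 vs 2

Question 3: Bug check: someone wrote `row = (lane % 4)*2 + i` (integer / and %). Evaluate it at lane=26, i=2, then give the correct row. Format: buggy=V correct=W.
`(lane % 4)*2 + i`[26,2]⇒6
lane 26: gr=6 (26/4), th=2 (26%4)
i=2: r=2*2+0+8=12, c=gr=6
row: 6 vs 12

buggy=6 correct=12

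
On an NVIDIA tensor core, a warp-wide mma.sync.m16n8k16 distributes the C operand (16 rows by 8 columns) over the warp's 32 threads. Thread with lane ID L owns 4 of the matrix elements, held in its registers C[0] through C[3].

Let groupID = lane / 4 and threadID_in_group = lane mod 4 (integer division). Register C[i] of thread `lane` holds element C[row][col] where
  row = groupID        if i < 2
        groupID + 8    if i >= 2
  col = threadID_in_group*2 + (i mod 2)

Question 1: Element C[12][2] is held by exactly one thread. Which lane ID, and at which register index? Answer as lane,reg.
17,2

r: 12->gid=4,r8=1  c: 2->tid=1,i&1=0
L=4*4+1=17  i=1*2+0=2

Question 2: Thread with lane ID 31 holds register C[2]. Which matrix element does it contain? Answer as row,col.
lane 31->31/4=7, 31 mod 4=3
i=2  r:7+8->15  c:2·3+0->6

15,6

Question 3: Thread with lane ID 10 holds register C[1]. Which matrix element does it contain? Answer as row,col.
2,5

lane 10->10/4=2, 10 mod 4=2
i=1  r:2+0->2  c:2·2+1->5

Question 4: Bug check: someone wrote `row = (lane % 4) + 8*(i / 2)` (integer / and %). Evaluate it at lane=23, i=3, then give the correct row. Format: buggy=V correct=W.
`(lane % 4) + 8*(i / 2)`[23,3]→11
lane 23: G=5 (23/4), T=3 (23%4)
i=3: r=5+8=13, c=3*2+1=7
row: 11 vs 13

buggy=11 correct=13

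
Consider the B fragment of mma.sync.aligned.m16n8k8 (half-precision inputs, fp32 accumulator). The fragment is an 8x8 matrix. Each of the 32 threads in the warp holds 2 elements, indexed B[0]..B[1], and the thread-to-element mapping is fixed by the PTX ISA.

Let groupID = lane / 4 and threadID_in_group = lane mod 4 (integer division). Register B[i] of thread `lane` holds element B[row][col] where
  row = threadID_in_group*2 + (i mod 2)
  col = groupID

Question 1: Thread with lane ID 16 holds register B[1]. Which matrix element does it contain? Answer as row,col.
1,4

16: g=4,t=0
[1] (0*2+1,4) = (1,4)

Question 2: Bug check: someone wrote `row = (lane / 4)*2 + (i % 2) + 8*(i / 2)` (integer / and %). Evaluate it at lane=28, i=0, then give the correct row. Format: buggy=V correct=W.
buggy=14 correct=0

`(lane / 4)*2 + (i % 2) + 8*(i / 2)`[28,0]→14
lane 28: G=7 (28/4), T=0 (28%4)
i=0: r=0*2+0=0, c=G=7
row: 14 vs 0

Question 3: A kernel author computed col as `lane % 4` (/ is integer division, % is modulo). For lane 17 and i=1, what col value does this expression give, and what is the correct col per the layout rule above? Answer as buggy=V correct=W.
`lane % 4`[17,1]->1
lane 17->17/4=4, 17 mod 4=1
i=1  r:2·1+1->3  c:4
col: 1 vs 4

buggy=1 correct=4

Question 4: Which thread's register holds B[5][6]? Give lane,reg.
26,1

c=6->g=6  r=5->t=2,b0=1
L=6*4+2=26  i=1=1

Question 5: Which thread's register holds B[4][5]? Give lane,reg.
c: 5->gid=5  r: 4->tid=2,i&1=0
L=5*4+2=22  i=0=0

22,0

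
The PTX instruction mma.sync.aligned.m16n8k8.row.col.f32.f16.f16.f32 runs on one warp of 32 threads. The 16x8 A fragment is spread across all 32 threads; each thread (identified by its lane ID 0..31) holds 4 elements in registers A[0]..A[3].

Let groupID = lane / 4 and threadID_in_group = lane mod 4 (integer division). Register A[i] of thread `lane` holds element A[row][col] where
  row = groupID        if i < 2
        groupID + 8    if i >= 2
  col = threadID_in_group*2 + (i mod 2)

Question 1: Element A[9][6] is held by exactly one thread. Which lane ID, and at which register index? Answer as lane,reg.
7,2

r:9=>grp=1,rB=1  c:6=>tig=3,lo=0
L=1*4+3=7  i=1*2+0=2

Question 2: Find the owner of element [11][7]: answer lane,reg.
r=11→G=3,rhi=1  c=7→T=3,p=1
L=3*4+3=15  i=1*2+1=3

15,3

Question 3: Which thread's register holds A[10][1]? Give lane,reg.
8,3

r=10->g=2,rb=1  c=1->t=0,b0=1
L=2*4+0=8  i=1*2+1=3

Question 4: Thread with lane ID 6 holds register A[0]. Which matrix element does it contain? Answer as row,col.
lane 6->6/4=1, 6 mod 4=2
i=0  r:1+0->1  c:2·2+0->4

1,4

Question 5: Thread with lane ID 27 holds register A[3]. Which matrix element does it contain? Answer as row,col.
L=27→G=27>>2=6, T=27&3=3
[3]→row 6+8=14  col 3·2+1=7

14,7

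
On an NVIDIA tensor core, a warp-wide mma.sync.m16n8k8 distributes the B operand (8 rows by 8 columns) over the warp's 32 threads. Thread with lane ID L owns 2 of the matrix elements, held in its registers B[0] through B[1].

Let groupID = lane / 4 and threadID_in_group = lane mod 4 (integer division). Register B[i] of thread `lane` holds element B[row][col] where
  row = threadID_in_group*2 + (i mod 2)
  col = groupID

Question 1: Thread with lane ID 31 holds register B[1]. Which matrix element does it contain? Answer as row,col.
7,7

lane 31=>31/4=7, 31 mod 4=3
i=1  r:2·3+1=>7  c:7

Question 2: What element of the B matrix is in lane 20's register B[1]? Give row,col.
20: grp=5,tig=0
[1] (0*2+1,5) = (1,5)

1,5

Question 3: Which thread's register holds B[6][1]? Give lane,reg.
7,0

c=1⇒gr=1  r=6⇒th=3,odd=0
L=1*4+3=7  i=0=0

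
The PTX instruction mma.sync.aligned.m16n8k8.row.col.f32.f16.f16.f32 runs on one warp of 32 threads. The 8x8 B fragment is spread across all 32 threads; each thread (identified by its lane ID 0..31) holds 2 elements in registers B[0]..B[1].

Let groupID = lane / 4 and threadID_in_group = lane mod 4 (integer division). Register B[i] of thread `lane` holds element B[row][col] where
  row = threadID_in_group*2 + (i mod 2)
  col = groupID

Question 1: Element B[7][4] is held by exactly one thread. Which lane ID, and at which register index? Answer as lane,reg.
19,1

c:4=>grp=4  r:7=>tig=3,lo=1
L=4*4+3=19  i=1=1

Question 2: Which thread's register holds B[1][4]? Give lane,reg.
16,1

c=4⇒gr=4  r=1⇒th=0,odd=1
L=4*4+0=16  i=1=1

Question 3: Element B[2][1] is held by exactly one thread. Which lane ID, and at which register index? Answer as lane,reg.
5,0

c=1→G=1  r=2→T=1,p=0
L=1*4+1=5  i=0=0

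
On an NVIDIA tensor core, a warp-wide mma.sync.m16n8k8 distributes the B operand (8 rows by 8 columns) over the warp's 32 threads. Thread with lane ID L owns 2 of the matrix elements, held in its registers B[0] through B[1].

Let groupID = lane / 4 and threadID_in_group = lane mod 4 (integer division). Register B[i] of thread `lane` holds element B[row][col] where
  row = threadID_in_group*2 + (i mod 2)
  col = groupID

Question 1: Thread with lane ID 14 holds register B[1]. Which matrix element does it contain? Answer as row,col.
14: gr=3,th=2
[1] (2*2+1,3) = (5,3)

5,3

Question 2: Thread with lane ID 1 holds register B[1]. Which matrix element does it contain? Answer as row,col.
L=1->gid=1>>2=0, tid=1&3=1
[1]->row 1·2+1=3  col gid=0

3,0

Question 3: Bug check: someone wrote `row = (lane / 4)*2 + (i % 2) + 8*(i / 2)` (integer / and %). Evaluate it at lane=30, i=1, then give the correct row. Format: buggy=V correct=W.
buggy=15 correct=5

`(lane / 4)*2 + (i % 2) + 8*(i / 2)`[30,1]→15
L=30→G=30>>2=7, T=30&3=2
[1]→row 2·2+1=5  col G=7
row: 15 vs 5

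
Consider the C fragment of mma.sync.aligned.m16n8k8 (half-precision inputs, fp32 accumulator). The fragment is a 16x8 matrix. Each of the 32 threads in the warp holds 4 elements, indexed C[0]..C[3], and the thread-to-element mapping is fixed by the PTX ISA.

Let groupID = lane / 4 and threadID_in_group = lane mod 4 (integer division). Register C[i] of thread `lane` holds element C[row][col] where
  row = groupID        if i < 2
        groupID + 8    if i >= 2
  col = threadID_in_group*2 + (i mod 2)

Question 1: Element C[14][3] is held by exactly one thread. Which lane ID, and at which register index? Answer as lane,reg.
r=14→G=6,rhi=1  c=3→T=1,p=1
L=6*4+1=25  i=1*2+1=3

25,3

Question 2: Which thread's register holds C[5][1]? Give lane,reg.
r=5⇒gr=5,Rb=0  c=1⇒th=0,odd=1
L=5*4+0=20  i=0*2+1=1

20,1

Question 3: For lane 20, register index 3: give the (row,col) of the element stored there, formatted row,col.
13,1

lane 20: g=5 (20/4), t=0 (20%4)
i=3: r=5+8=13, c=0*2+1=1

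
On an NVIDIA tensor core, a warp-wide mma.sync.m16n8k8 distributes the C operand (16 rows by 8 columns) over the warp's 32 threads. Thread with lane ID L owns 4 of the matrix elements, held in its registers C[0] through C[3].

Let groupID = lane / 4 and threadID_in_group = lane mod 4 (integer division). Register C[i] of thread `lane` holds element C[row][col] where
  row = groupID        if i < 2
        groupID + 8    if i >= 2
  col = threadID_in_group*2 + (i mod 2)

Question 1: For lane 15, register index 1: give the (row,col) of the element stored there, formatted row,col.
15: G=3,T=3
[1] (3+0,3*2+1) = (3,7)

3,7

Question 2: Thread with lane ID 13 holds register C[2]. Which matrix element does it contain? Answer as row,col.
13: gr=3,th=1
[2] (3+8,1*2+0) = (11,2)

11,2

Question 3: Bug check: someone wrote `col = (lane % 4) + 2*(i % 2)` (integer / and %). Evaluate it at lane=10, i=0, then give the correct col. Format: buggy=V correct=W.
buggy=2 correct=4

`(lane % 4) + 2*(i % 2)`[10,0]=>2
lane 10: grp=2 (10/4), tig=2 (10%4)
i=0: r=2+0=2, c=2*2+0=4
col: 2 vs 4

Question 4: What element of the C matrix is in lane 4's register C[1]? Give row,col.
L=4->g=4>>2=1, t=4&3=0
[1]->row 1+0=1  col 0·2+1=1

1,1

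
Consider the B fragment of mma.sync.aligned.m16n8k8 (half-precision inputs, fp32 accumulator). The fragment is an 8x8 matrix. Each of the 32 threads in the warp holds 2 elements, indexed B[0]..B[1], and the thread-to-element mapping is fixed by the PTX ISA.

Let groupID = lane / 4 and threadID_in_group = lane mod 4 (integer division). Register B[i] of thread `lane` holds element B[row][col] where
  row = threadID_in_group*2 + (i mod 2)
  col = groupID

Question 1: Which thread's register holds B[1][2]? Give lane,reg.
8,1

c: 2->gid=2  r: 1->tid=0,i&1=1
L=2*4+0=8  i=1=1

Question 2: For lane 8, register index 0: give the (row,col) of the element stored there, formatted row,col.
0,2

L=8=>grp=8>>2=2, tig=8&3=0
[0]=>row 0·2+0=0  col grp=2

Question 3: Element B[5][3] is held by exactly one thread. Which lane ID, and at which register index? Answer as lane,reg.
c=3→G=3  r=5→T=2,p=1
L=3*4+2=14  i=1=1

14,1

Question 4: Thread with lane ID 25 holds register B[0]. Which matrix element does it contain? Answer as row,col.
2,6

lane 25: g=6 (25/4), t=1 (25%4)
i=0: r=1*2+0=2, c=g=6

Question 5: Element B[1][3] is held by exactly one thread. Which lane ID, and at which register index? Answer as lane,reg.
12,1

c=3⇒gr=3  r=1⇒th=0,odd=1
L=3*4+0=12  i=1=1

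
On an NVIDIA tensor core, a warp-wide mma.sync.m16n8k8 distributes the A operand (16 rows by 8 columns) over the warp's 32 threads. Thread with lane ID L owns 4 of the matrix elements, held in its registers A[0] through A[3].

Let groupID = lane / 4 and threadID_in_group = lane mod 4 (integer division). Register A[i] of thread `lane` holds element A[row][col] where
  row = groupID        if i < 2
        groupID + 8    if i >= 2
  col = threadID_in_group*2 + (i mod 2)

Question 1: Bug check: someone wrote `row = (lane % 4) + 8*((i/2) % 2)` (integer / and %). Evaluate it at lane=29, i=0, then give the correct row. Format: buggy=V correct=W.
`(lane % 4) + 8*((i/2) % 2)`[29,0]->1
29: gid=7,tid=1
[0] (7+0,1*2+0) = (7,2)
row: 1 vs 7

buggy=1 correct=7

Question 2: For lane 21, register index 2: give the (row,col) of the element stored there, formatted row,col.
L=21=>grp=21>>2=5, tig=21&3=1
[2]=>row 5+8=13  col 1·2+0=2

13,2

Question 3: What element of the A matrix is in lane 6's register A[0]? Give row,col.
1,4

L=6⇒gr=6>>2=1, th=6&3=2
[0]⇒row 1+0=1  col 2·2+0=4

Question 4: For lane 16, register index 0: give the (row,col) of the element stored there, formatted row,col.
4,0

lane 16=>16/4=4, 16 mod 4=0
i=0  r:4+0=>4  c:2·0+0=>0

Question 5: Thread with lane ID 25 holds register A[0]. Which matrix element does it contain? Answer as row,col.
lane 25: gid=6 (25/4), tid=1 (25%4)
i=0: r=6+0=6, c=1*2+0=2

6,2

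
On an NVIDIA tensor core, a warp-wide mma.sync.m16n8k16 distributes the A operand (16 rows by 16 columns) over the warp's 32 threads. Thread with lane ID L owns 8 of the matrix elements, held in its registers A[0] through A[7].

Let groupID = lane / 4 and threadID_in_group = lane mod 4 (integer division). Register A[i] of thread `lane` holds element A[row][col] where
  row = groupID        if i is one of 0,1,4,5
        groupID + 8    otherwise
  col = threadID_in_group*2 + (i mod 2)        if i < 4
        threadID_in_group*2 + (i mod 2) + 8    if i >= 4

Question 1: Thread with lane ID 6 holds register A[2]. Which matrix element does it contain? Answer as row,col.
9,4

L=6=>grp=6>>2=1, tig=6&3=2
[2]=>row 1+8=9  col 2·2+0+0=4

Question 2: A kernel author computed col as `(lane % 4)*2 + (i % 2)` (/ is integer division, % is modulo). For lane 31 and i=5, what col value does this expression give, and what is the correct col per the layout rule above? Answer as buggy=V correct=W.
`(lane % 4)*2 + (i % 2)`[31,5]⇒7
L=31⇒gr=31>>2=7, th=31&3=3
[5]⇒row 7+0=7  col 3·2+1+8=15
col: 7 vs 15

buggy=7 correct=15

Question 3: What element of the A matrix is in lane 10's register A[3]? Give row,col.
L=10→G=10>>2=2, T=10&3=2
[3]→row 2+8=10  col 2·2+1+0=5

10,5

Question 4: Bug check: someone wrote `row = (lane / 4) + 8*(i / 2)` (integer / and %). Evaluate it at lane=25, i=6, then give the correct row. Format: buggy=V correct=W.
`(lane / 4) + 8*(i / 2)`[25,6]->30
25: g=6,t=1
[6] (6+8,1*2+0+8) = (14,10)
row: 30 vs 14

buggy=30 correct=14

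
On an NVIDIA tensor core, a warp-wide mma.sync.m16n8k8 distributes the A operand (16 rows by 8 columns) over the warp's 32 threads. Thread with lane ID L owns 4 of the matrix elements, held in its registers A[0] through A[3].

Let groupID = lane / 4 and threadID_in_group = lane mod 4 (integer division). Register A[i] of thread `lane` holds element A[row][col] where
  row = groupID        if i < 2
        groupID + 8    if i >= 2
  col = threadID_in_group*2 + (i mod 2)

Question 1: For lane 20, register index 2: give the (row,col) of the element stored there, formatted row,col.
lane 20->20/4=5, 20 mod 4=0
i=2  r:5+8->13  c:2·0+0->0

13,0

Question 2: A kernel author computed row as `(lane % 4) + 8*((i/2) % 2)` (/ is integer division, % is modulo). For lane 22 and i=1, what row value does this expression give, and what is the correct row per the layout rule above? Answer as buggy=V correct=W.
`(lane % 4) + 8*((i/2) % 2)`[22,1]→2
lane 22: G=5 (22/4), T=2 (22%4)
i=1: r=5+0=5, c=2*2+1=5
row: 2 vs 5

buggy=2 correct=5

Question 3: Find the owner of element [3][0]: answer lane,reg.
12,0

r: 3->gid=3,r8=0  c: 0->tid=0,i&1=0
L=3*4+0=12  i=0*2+0=0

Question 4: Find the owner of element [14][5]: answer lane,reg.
26,3

r: 14->gid=6,r8=1  c: 5->tid=2,i&1=1
L=6*4+2=26  i=1*2+1=3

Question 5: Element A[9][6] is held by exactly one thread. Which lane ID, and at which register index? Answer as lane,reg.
r:9=>grp=1,rB=1  c:6=>tig=3,lo=0
L=1*4+3=7  i=1*2+0=2

7,2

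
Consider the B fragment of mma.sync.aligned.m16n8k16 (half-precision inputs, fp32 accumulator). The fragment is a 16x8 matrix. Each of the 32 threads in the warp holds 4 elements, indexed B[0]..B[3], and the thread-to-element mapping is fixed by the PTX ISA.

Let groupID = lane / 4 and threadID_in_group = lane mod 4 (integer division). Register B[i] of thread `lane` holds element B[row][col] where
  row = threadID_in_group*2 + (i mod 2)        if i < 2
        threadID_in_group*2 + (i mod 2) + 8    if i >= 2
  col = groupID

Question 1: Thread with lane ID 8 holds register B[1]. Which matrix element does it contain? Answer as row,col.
1,2

L=8->gid=8>>2=2, tid=8&3=0
[1]->row 0·2+1+0=1  col gid=2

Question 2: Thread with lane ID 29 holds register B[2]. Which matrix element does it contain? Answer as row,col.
10,7

29: grp=7,tig=1
[2] (1*2+0+8,7) = (10,7)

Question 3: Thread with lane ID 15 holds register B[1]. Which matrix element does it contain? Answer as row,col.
7,3

L=15=>grp=15>>2=3, tig=15&3=3
[1]=>row 3·2+1+0=7  col grp=3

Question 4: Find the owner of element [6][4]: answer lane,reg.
19,0

c:4=>grp=4  r:6=>rB=0,tig=3,lo=0
L=4*4+3=19  i=0*2+0=0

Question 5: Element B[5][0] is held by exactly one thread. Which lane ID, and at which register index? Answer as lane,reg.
2,1

c=0→G=0  r=5→rhi=0,T=2,p=1
L=0*4+2=2  i=0*2+1=1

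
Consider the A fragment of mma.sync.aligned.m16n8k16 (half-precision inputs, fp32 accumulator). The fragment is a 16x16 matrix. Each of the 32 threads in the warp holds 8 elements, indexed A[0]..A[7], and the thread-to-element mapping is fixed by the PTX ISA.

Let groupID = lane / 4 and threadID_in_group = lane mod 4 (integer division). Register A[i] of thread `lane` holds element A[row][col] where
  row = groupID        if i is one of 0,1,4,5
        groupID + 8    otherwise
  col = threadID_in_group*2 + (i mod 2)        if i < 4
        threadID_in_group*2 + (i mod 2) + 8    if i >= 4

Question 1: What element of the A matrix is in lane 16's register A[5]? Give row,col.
lane 16->16/4=4, 16 mod 4=0
i=5  r:4+0->4  c:2·0+1+8->9

4,9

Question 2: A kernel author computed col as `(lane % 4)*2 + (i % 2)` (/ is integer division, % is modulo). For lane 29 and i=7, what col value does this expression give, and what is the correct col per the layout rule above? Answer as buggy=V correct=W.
buggy=3 correct=11

`(lane % 4)*2 + (i % 2)`[29,7]⇒3
lane 29: gr=7 (29/4), th=1 (29%4)
i=7: r=7+8=15, c=1*2+1+8=11
col: 3 vs 11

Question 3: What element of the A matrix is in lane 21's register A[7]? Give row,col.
21: g=5,t=1
[7] (5+8,1*2+1+8) = (13,11)

13,11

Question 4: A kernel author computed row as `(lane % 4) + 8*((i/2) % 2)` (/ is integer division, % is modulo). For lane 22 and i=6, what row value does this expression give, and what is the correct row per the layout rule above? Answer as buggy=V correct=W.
`(lane % 4) + 8*((i/2) % 2)`[22,6]→10
22: G=5,T=2
[6] (5+8,2*2+0+8) = (13,12)
row: 10 vs 13

buggy=10 correct=13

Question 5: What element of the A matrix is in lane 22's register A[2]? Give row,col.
lane 22: grp=5 (22/4), tig=2 (22%4)
i=2: r=5+8=13, c=2*2+0+0=4

13,4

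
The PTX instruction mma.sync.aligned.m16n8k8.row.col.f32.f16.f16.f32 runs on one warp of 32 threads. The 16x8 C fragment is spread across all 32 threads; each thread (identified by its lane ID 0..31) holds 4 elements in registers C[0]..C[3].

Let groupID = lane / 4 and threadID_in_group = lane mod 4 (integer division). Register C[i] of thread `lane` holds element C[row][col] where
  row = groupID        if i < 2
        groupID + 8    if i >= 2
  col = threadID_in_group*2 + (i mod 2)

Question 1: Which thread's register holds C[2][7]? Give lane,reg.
r=2→G=2,rhi=0  c=7→T=3,p=1
L=2*4+3=11  i=0*2+1=1

11,1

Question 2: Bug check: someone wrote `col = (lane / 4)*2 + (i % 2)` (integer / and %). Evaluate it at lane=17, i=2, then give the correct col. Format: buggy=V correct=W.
`(lane / 4)*2 + (i % 2)`[17,2]->8
17: gid=4,tid=1
[2] (4+8,1*2+0) = (12,2)
col: 8 vs 2

buggy=8 correct=2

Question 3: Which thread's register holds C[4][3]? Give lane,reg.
r=4→G=4,rhi=0  c=3→T=1,p=1
L=4*4+1=17  i=0*2+1=1

17,1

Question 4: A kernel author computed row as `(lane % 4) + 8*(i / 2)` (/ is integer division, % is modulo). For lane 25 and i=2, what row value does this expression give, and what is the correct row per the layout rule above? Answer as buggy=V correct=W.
buggy=9 correct=14

`(lane % 4) + 8*(i / 2)`[25,2]→9
lane 25: G=6 (25/4), T=1 (25%4)
i=2: r=6+8=14, c=1*2+0=2
row: 9 vs 14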